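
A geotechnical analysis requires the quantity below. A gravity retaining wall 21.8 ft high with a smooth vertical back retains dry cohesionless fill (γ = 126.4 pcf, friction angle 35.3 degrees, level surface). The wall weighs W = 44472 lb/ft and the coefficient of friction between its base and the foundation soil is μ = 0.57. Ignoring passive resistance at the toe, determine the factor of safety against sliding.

K_a = tan²(45° − 35.3°/2) = 0.2675.
P_a = ½K_aγH² = 0.5×0.2675×126.4×21.8² = 8036 lb/ft, acting at H/3 = 7.267 ft above the base.
FS_sliding = μW / P_a = 0.57×44472 / 8036 = 3.155.

3.15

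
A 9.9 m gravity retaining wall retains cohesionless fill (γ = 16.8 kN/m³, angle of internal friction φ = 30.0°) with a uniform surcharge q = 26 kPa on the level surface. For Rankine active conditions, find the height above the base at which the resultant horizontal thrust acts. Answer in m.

3.69 m

K_a = 0.3333.
Triangular part P₁ = ½K_aγH² = 274.4 at H/3 = 3.300 m; rectangular part P₂ = K_a q H = 85.80 at H/2 = 4.950 m.
ȳ = (P₁·3.300 + P₂·4.950)/(P₁+P₂) = 3.693 m.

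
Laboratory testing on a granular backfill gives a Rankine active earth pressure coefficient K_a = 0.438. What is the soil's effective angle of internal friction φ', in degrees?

K_a = tan²(45° − φ/2) ⇒ 45° − φ/2 = arctan(√0.438) = 33.50°.
φ = 2(45° − 33.50°) = 23.01°.

23.0°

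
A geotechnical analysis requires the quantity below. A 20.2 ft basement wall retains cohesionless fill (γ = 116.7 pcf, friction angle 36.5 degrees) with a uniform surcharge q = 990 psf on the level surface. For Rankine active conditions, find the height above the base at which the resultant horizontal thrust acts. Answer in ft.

K_a = 0.2541.
Triangular part P₁ = ½K_aγH² = 6049 at H/3 = 6.733 ft; rectangular part P₂ = K_a q H = 5081 at H/2 = 10.10 ft.
ȳ = (P₁·6.733 + P₂·10.10)/(P₁+P₂) = 8.270 ft.

8.27 ft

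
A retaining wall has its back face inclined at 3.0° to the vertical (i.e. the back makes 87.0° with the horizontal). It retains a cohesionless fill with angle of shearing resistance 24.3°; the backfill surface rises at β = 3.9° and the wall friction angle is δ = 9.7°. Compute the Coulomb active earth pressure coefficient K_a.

0.426

K_a = sin²(α+φ) / [sin²α · sin(α−δ) · (1 + √{sin(φ+δ)sin(φ−β) / (sin(α−δ)sin(α+β))})²].
With α = 87.0°, φ = 24.3°, δ = 9.7°, β = 3.9°: K_a = 0.4261.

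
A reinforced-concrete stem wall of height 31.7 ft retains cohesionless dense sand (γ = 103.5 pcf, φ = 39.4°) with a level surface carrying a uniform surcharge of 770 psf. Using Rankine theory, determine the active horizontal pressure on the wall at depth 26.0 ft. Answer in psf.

K_a = (1 − sin φ)/(1 + sin φ) = 0.2234.
σ_v = γz + q = 103.5 × 26.0 + 770 = 3461 psf.
σ_h = K_a σ_v = 0.2234 × 3461 = 773.3 psf.

773 psf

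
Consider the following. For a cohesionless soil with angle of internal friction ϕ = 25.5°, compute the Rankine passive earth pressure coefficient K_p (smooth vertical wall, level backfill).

2.51

K_p = (1 + sin φ)/(1 − sin φ) = tan²(45° + 25.5°/2) = 2.512.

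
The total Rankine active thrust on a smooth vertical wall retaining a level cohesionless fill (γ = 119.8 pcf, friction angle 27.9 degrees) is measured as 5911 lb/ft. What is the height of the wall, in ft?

K_a = 0.3625. P_a = ½ K_a γ H² ⇒ H = √(2P_a/(K_a γ)).
H = √(2×5911/(0.3625×119.8)) = 16.50 ft.

16.5 ft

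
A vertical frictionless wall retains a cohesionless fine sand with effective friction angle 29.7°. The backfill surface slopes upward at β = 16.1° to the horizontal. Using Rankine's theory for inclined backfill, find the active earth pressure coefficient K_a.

K_a = cos β · (cos β − √(cos²β − cos²φ)) / (cos β + √(cos²β − cos²φ)).
cos β = 0.9608, cos φ = 0.8686, √(cos²β − cos²φ) = 0.4106.
K_a = 0.9608 × (0.9608 − 0.4106)/(0.9608 + 0.4106) = 0.3855.

0.385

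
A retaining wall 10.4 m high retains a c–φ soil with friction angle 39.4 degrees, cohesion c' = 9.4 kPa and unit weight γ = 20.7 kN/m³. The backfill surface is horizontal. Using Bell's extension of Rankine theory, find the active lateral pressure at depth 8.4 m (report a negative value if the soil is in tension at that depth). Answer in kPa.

K_a = (1 − sin φ)/(1 + sin φ) = 0.2234.
σ_a = K_a γ z − 2c√K_a = 0.2234×20.7×8.4 − 2×9.4×0.4727 = 29.97 kPa.

30.0 kPa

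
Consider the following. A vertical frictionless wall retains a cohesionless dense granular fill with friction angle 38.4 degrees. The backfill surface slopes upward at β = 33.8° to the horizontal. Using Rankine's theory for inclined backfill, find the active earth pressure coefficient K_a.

K_a = cos β · (cos β − √(cos²β − cos²φ)) / (cos β + √(cos²β − cos²φ)).
cos β = 0.8310, cos φ = 0.7837, √(cos²β − cos²φ) = 0.2763.
K_a = 0.8310 × (0.8310 − 0.2763)/(0.8310 + 0.2763) = 0.4162.

0.416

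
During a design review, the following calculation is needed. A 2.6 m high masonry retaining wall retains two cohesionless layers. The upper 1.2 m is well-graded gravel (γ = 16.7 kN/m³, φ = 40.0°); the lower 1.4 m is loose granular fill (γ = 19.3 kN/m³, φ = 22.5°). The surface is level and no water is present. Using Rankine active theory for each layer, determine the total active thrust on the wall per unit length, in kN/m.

23.6 kN/m

K_a1 = tan²(45°−40.0°/2) = 0.2174; K_a2 = tan²(45°−22.5°/2) = 0.4465.
Layer 1: σ at base = K_a1 γ₁ h₁ = 4.358 kPa; P₁ = ½×4.358×1.2 = 2.615.
Layer 2: σ_v at top = γ₁h₁ = 20.04; σ_h top = K_a2×20.04 = 8.947; σ_h base = K_a2×(20.04+19.3×1.4) = 21.01.
P₂ = ½(8.947+21.01)×1.4 = 20.97. Total P_a = 2.615+20.97 = 23.58 kN/m.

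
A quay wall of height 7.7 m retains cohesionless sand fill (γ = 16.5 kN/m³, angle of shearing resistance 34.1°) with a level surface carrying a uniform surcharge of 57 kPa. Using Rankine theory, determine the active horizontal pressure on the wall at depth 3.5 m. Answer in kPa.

32.3 kPa

K_a = (1 − sin φ)/(1 + sin φ) = 0.2815.
σ_v = γz + q = 16.5 × 3.5 + 57 = 114.8 kPa.
σ_h = K_a σ_v = 0.2815 × 114.8 = 32.31 kPa.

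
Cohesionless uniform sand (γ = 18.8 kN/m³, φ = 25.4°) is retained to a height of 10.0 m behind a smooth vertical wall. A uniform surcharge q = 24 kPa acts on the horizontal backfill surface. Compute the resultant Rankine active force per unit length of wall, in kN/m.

K_a = tan²(45° − φ/2) = 0.3996.
Soil triangle: ½ K_a γ H² = 0.5×0.3996×18.8×10.0² = 375.7 kN/m.
Surcharge rectangle: K_a q H = 0.3996×24×10.0 = 95.91 kN/m.
Total = 375.7 + 95.91 = 471.6 kN/m.

472 kN/m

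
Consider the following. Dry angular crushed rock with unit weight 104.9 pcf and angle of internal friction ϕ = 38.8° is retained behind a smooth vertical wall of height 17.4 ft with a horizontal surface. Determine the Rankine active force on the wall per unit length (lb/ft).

K_a = tan²(45° − φ/2) = 0.2296.
P_a = ½ K_a γ H² = 0.5 × 0.2296 × 104.9 × 17.4² = 3645 lb/ft.

3650 lb/ft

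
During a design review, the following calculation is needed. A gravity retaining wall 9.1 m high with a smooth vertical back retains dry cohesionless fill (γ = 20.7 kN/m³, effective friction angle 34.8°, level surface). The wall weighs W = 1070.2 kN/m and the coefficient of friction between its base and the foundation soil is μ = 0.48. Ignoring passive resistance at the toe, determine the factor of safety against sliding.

K_a = tan²(45° − 34.8°/2) = 0.2733.
P_a = ½K_aγH² = 0.5×0.2733×20.7×9.1² = 234.2 kN/m, acting at H/3 = 3.033 m above the base.
FS_sliding = μW / P_a = 0.48×1070.2 / 234.2 = 2.193.

2.19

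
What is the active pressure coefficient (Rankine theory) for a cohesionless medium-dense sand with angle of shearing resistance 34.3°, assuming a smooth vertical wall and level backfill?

0.279

K_a = (1 − sin φ)/(1 + sin φ) = (1 − sin 34.3°)/(1 + sin 34.3°) = 0.2792.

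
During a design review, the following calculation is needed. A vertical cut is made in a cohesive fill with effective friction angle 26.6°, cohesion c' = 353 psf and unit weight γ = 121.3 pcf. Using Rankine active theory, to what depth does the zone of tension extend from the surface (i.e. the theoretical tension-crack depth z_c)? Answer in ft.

9.42 ft

K_a = tan²(45° − 26.6°/2) = 0.3814; √K_a = 0.6176.
The active pressure is zero where K_a γ z = 2c√K_a, so z_c = 2c/(γ√K_a) = 2×353/(121.3×0.6176) = 9.424 ft.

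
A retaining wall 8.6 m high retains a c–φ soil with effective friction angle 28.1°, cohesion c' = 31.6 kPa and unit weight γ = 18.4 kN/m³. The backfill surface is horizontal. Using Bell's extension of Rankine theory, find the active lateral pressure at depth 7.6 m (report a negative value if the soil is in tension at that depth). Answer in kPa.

K_a = (1 − sin φ)/(1 + sin φ) = 0.3596.
σ_a = K_a γ z − 2c√K_a = 0.3596×18.4×7.6 − 2×31.6×0.5997 = 12.39 kPa.

12.4 kPa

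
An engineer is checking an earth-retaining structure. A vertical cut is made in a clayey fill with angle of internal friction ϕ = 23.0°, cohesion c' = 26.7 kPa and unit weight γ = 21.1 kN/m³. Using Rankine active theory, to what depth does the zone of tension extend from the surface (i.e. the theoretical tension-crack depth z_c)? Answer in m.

K_a = tan²(45° − 23.0°/2) = 0.4381; √K_a = 0.6619.
The active pressure is zero where K_a γ z = 2c√K_a, so z_c = 2c/(γ√K_a) = 2×26.7/(21.1×0.6619) = 3.824 m.

3.82 m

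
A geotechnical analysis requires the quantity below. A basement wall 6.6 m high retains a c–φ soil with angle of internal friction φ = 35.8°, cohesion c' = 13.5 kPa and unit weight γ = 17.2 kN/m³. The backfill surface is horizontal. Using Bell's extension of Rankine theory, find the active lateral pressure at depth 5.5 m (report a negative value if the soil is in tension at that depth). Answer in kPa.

11.0 kPa

K_a = (1 − sin φ)/(1 + sin φ) = 0.2619.
σ_a = K_a γ z − 2c√K_a = 0.2619×17.2×5.5 − 2×13.5×0.5117 = 10.96 kPa.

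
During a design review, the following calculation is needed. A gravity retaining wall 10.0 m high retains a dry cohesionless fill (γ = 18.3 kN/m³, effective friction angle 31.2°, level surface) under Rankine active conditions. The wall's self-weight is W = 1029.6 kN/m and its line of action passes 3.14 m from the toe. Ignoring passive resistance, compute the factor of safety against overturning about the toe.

3.34

K_a = tan²(45° − 31.2°/2) = 0.3175.
P_a = ½K_aγH² = 0.5×0.3175×18.3×10.0² = 290.5 kN/m, acting at H/3 = 3.333 m above the base.
Overturning moment M_o = P_a × H/3 = 290.5 × 3.333 = 968.4.
Resisting moment M_r = W × 3.14 = 1029.6 × 3.14 = 3233.
FS_overturning = M_r/M_o = 3233/968.4 = 3.339.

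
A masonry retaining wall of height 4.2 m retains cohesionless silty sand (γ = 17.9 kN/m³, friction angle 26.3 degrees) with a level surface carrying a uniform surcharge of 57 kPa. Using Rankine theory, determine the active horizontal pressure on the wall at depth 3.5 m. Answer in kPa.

46.2 kPa

K_a = (1 − sin φ)/(1 + sin φ) = 0.3859.
σ_v = γz + q = 17.9 × 3.5 + 57 = 119.6 kPa.
σ_h = K_a σ_v = 0.3859 × 119.6 = 46.18 kPa.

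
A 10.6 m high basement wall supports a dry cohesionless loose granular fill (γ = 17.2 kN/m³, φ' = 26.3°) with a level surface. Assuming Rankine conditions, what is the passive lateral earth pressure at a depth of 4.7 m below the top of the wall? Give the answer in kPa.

K_p = (1 + sin φ)/(1 − sin φ) = 2.591.
σ_h = K_p γ z = 2.591 × 17.2 × 4.7 = 209.5 kPa.

209 kPa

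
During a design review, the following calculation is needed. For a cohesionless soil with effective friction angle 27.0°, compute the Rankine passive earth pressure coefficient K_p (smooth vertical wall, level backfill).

K_p = (1 + sin φ)/(1 − sin φ) = tan²(45° + 27.0°/2) = 2.663.

2.66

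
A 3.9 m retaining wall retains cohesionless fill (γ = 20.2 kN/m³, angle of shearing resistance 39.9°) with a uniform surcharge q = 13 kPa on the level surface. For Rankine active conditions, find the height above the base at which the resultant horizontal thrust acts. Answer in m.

K_a = 0.2184.
Triangular part P₁ = ½K_aγH² = 33.56 at H/3 = 1.300 m; rectangular part P₂ = K_a q H = 11.07 at H/2 = 1.950 m.
ȳ = (P₁·1.300 + P₂·1.950)/(P₁+P₂) = 1.461 m.

1.46 m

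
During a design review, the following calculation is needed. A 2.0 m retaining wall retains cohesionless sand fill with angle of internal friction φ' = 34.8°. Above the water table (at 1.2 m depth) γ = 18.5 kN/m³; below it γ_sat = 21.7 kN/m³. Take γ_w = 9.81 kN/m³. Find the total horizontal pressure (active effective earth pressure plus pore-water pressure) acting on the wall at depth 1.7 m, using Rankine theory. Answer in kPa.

12.6 kPa

K_a = (1 − sin φ)/(1 + sin φ) = 0.2733.
γ' = 21.7 − 9.81 = 11.89 kN/m³.
Effective vertical stress at 1.7 m: σ'_v = 18.5×1.2 + 11.89×0.500 = 28.14 kPa.
σ'_h = K_a σ'_v = 0.2733 × 28.14 = 7.692 kPa; u = γ_w × 0.500 = 4.905 kPa.
Total σ_h = 7.692 + 4.905 = 12.60 kPa.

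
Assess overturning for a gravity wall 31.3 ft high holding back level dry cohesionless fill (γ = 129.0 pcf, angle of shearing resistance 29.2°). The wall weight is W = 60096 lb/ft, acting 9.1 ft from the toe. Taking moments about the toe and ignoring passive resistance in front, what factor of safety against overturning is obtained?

K_a = tan²(45° − 29.2°/2) = 0.3442.
P_a = ½K_aγH² = 0.5×0.3442×129.0×31.3² = 21750 lb/ft, acting at H/3 = 10.43 ft above the base.
Overturning moment M_o = P_a × H/3 = 21750 × 10.43 = 226900.
Resisting moment M_r = W × 9.1 = 60096 × 9.1 = 546900.
FS_overturning = M_r/M_o = 546900/226900 = 2.410.

2.41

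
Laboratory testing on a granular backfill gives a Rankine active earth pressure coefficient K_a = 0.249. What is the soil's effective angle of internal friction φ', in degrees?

K_a = tan²(45° − φ/2) ⇒ 45° − φ/2 = arctan(√0.249) = 26.52°.
φ = 2(45° − 26.52°) = 36.96°.

37.0°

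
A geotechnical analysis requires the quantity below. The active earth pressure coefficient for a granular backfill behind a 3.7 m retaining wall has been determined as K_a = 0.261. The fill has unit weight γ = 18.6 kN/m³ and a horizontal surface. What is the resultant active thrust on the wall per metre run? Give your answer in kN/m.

P = ½ K_a γ H² = 0.5 × 0.261 × 18.6 × 3.7² = 33.23 kN/m.

33.2 kN/m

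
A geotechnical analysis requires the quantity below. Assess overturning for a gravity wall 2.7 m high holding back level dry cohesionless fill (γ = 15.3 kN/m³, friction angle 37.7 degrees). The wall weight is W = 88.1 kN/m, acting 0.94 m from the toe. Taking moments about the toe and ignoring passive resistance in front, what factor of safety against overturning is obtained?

K_a = tan²(45° − 37.7°/2) = 0.2411.
P_a = ½K_aγH² = 0.5×0.2411×15.3×2.7² = 13.44 kN/m, acting at H/3 = 0.9000 m above the base.
Overturning moment M_o = P_a × H/3 = 13.44 × 0.9000 = 12.10.
Resisting moment M_r = W × 0.94 = 88.1 × 0.94 = 82.81.
FS_overturning = M_r/M_o = 82.81/12.10 = 6.845.

6.84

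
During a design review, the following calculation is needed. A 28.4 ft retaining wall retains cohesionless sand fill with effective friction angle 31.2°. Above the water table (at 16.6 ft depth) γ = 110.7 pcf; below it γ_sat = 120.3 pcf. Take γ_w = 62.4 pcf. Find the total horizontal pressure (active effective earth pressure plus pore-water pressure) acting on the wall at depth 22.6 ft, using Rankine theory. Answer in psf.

1070 psf

K_a = (1 − sin φ)/(1 + sin φ) = 0.3175.
γ' = 120.3 − 62.4 = 57.90 pcf.
Effective vertical stress at 22.6 ft: σ'_v = 110.7×16.6 + 57.90×6.00 = 2185 psf.
σ'_h = K_a σ'_v = 0.3175 × 2185 = 693.7 psf; u = γ_w × 6.00 = 374.4 psf.
Total σ_h = 693.7 + 374.4 = 1068 psf.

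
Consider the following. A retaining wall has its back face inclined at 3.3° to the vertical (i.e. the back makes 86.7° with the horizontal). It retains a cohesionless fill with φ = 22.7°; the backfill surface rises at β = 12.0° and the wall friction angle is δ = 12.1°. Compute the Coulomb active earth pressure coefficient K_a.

0.521

K_a = sin²(α+φ) / [sin²α · sin(α−δ) · (1 + √{sin(φ+δ)sin(φ−β) / (sin(α−δ)sin(α+β))})²].
With α = 86.7°, φ = 22.7°, δ = 12.1°, β = 12.0°: K_a = 0.5207.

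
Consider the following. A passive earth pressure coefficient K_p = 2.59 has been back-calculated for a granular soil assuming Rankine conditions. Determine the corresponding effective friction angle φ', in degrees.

K_p = (1+sin φ)/(1−sin φ) ⇒ sin φ = (K_p − 1)/(K_p + 1) = 0.4429.
φ = arcsin(0.4429) = 26.29°.

26.3°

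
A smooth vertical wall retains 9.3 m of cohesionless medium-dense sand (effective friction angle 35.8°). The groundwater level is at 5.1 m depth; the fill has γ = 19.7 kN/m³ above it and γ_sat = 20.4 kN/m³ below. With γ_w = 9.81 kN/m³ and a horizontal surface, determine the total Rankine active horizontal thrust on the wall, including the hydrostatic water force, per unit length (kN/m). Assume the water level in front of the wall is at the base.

289 kN/m

K_a = tan²(45° − φ/2) = 0.2619.
γ' = 20.4 − 9.81 = 10.59 kN/m³. Depth below WT = 4.2 m.
σ'_h at WT = K_a γ d_w = 26.31 kPa; at base = 26.31 + K_a γ' × 4.2 = 37.96 kPa.
P₁ (0–5.1 m) = ½×26.31×5.1 = 67.09. P₂ (5.1–9.3 m) = ½(26.31+37.96)×4.2 = 135.0.
P_w = ½ γ_w h₂² = 0.5×9.81×4.2² = 86.52. Total = 67.09+135.0+86.52 = 288.6 kN/m.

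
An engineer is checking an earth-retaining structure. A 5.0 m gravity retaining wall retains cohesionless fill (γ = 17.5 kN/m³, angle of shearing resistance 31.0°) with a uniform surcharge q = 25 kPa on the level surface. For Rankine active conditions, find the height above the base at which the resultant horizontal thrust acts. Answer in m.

K_a = 0.3201.
Triangular part P₁ = ½K_aγH² = 70.02 at H/3 = 1.667 m; rectangular part P₂ = K_a q H = 40.01 at H/2 = 2.500 m.
ȳ = (P₁·1.667 + P₂·2.500)/(P₁+P₂) = 1.970 m.

1.97 m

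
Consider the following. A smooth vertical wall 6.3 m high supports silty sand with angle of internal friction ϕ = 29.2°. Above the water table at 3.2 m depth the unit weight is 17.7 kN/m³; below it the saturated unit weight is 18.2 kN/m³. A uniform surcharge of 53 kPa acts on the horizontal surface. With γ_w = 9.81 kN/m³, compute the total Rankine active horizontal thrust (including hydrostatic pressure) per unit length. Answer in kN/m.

268 kN/m

K_a = tan²(45° − φ/2) = 0.3442.
γ' = 18.2 − 9.81 = 8.390 kN/m³. h₂ = H − d_w = 3.1 m.
σ'_h: at surface K_a·q = 18.24; at WT K_a(q+γd_w) = 37.74; at base K_a(q+γd_w+γ'h₂) = 46.69 kPa.
P₁ = ½(18.24+37.74)×3.2 = 89.57; P₂ = ½(37.74+46.69)×3.1 = 130.9; P_w = ½γ_w h₂² = 47.14.
Total = 89.57+130.9+47.14 = 267.6 kN/m.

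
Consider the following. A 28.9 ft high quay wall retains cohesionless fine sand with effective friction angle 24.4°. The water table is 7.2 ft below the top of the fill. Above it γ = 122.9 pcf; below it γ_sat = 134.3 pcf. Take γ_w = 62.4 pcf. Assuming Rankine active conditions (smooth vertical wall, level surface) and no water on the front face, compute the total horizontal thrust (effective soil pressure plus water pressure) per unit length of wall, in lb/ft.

31000 lb/ft

K_a = tan²(45° − φ/2) = 0.4153.
γ' = 134.3 − 62.4 = 71.90 pcf. Depth below WT = 21.7 ft.
σ'_h at WT = K_a γ d_w = 367.5 psf; at base = 367.5 + K_a γ' × 21.7 = 1016 psf.
P₁ (0–7.2 ft) = ½×367.5×7.2 = 1323. P₂ (7.2–28.9 ft) = ½(367.5+1016)×21.7 = 15010.
P_w = ½ γ_w h₂² = 0.5×62.4×21.7² = 14690. Total = 1323+15010+14690 = 31020 lb/ft.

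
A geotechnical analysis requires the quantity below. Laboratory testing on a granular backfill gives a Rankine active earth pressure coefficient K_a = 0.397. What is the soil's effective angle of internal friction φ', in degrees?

K_a = tan²(45° − φ/2) ⇒ 45° − φ/2 = arctan(√0.397) = 32.21°.
φ = 2(45° − 32.21°) = 25.57°.

25.6°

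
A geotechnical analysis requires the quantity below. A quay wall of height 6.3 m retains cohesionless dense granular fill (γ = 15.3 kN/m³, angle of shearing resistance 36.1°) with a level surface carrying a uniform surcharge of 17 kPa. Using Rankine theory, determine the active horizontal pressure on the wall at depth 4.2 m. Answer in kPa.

K_a = (1 − sin φ)/(1 + sin φ) = 0.2585.
σ_v = γz + q = 15.3 × 4.2 + 17 = 81.26 kPa.
σ_h = K_a σ_v = 0.2585 × 81.26 = 21.01 kPa.

21.0 kPa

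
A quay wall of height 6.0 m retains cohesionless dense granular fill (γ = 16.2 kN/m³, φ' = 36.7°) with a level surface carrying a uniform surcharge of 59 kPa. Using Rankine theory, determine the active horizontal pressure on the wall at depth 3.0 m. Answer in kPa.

K_a = (1 − sin φ)/(1 + sin φ) = 0.2519.
σ_v = γz + q = 16.2 × 3.0 + 59 = 107.6 kPa.
σ_h = K_a σ_v = 0.2519 × 107.6 = 27.10 kPa.

27.1 kPa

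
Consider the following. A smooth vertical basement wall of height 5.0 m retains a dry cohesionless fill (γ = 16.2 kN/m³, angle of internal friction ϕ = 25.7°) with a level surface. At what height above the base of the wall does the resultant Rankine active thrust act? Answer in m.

K_a = 0.3950.
The pressure distribution is triangular, so the resultant acts at H/3 above the base = 5.0/3 = 1.667 m.

1.67 m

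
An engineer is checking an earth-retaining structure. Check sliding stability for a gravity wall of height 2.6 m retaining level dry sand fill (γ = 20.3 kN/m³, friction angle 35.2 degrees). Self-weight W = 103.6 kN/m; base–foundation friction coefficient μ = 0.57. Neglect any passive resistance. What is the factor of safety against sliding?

K_a = tan²(45° − 35.2°/2) = 0.2687.
P_a = ½K_aγH² = 0.5×0.2687×20.3×2.6² = 18.44 kN/m, acting at H/3 = 0.8667 m above the base.
FS_sliding = μW / P_a = 0.57×103.6 / 18.44 = 3.203.

3.20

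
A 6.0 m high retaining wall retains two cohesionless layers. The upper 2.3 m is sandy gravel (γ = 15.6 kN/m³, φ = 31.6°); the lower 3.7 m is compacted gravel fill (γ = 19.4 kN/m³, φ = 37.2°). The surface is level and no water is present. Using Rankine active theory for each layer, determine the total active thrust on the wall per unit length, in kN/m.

K_a1 = tan²(45°−31.6°/2) = 0.3123; K_a2 = tan²(45°−37.2°/2) = 0.2464.
Layer 1: σ at base = K_a1 γ₁ h₁ = 11.21 kPa; P₁ = ½×11.21×2.3 = 12.89.
Layer 2: σ_v at top = γ₁h₁ = 35.88; σ_h top = K_a2×35.88 = 8.841; σ_h base = K_a2×(35.88+19.4×3.7) = 26.53.
P₂ = ½(8.841+26.53)×3.7 = 65.44. Total P_a = 12.89+65.44 = 78.32 kN/m.

78.3 kN/m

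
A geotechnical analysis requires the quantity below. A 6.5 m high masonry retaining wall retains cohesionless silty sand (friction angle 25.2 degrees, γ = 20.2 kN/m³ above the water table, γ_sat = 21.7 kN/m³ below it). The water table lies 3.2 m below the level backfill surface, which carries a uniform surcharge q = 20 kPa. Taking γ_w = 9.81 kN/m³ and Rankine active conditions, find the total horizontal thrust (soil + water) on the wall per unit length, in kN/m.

K_a = tan²(45° − φ/2) = 0.4027.
γ' = 21.7 − 9.81 = 11.89 kN/m³. h₂ = H − d_w = 3.3 m.
σ'_h: at surface K_a·q = 8.055; at WT K_a(q+γd_w) = 34.09; at base K_a(q+γd_w+γ'h₂) = 49.89 kPa.
P₁ = ½(8.055+34.09)×3.2 = 67.43; P₂ = ½(34.09+49.89)×3.3 = 138.6; P_w = ½γ_w h₂² = 53.42.
Total = 67.43+138.6+53.42 = 259.4 kN/m.

259 kN/m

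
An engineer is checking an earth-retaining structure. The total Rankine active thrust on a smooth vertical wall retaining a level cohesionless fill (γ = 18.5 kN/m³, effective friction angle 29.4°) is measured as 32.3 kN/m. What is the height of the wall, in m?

K_a = 0.3415. P_a = ½ K_a γ H² ⇒ H = √(2P_a/(K_a γ)).
H = √(2×32.3/(0.3415×18.5)) = 3.198 m.

3.20 m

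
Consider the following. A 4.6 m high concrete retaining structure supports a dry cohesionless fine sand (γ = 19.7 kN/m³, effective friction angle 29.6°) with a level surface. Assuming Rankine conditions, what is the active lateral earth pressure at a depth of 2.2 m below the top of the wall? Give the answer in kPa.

K_a = (1 − sin φ)/(1 + sin φ) = 0.3387.
σ_h = K_a γ z = 0.3387 × 19.7 × 2.2 = 14.68 kPa.

14.7 kPa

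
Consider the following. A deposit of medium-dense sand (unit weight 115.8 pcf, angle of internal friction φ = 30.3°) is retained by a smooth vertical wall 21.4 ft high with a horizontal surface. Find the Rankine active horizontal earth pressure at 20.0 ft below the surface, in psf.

763 psf

K_a = (1 − sin φ)/(1 + sin φ) = 0.3293.
σ_h = K_a γ z = 0.3293 × 115.8 × 20.0 = 762.7 psf.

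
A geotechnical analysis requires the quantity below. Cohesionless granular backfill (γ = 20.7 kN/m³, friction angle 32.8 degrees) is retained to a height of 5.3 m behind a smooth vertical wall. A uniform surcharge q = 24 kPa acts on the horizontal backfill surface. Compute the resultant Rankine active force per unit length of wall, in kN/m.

K_a = tan²(45° − φ/2) = 0.2973.
Soil triangle: ½ K_a γ H² = 0.5×0.2973×20.7×5.3² = 86.42 kN/m.
Surcharge rectangle: K_a q H = 0.2973×24×5.3 = 37.81 kN/m.
Total = 86.42 + 37.81 = 124.2 kN/m.

124 kN/m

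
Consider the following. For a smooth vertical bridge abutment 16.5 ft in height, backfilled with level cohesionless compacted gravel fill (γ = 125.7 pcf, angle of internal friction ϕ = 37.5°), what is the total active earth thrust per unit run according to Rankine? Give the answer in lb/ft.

4160 lb/ft

K_a = tan²(45° − φ/2) = 0.2432.
P_a = ½ K_a γ H² = 0.5 × 0.2432 × 125.7 × 16.5² = 4161 lb/ft.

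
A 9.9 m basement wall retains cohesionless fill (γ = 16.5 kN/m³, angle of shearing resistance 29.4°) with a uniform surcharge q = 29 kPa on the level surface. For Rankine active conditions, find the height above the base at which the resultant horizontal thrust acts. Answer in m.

3.73 m

K_a = 0.3415.
Triangular part P₁ = ½K_aγH² = 276.1 at H/3 = 3.300 m; rectangular part P₂ = K_a q H = 98.04 at H/2 = 4.950 m.
ȳ = (P₁·3.300 + P₂·4.950)/(P₁+P₂) = 3.732 m.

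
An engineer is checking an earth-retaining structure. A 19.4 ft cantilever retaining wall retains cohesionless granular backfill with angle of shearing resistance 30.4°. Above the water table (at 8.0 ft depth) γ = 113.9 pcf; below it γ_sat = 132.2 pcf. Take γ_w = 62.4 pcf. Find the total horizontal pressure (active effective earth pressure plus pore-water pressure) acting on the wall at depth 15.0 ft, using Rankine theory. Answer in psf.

K_a = (1 − sin φ)/(1 + sin φ) = 0.3280.
γ' = 132.2 − 62.4 = 69.80 pcf.
Effective vertical stress at 15.0 ft: σ'_v = 113.9×8.0 + 69.80×7.00 = 1400 psf.
σ'_h = K_a σ'_v = 0.3280 × 1400 = 459.1 psf; u = γ_w × 7.00 = 436.8 psf.
Total σ_h = 459.1 + 436.8 = 895.9 psf.

896 psf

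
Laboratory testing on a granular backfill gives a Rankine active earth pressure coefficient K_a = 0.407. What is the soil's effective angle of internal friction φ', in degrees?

24.9°

K_a = tan²(45° − φ/2) ⇒ 45° − φ/2 = arctan(√0.407) = 32.54°.
φ = 2(45° − 32.54°) = 24.93°.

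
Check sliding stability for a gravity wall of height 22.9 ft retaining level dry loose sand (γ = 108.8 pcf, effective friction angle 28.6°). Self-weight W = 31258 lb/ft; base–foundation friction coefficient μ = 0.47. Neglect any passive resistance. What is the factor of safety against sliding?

K_a = tan²(45° − 28.6°/2) = 0.3525.
P_a = ½K_aγH² = 0.5×0.3525×108.8×22.9² = 10060 lb/ft, acting at H/3 = 7.633 ft above the base.
FS_sliding = μW / P_a = 0.47×31258 / 10060 = 1.461.

1.46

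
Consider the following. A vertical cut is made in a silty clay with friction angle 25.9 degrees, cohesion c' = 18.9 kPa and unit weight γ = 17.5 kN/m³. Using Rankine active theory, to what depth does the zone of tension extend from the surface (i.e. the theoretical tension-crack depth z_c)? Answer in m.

3.45 m

K_a = tan²(45° − 25.9°/2) = 0.3920; √K_a = 0.6261.
The active pressure is zero where K_a γ z = 2c√K_a, so z_c = 2c/(γ√K_a) = 2×18.9/(17.5×0.6261) = 3.450 m.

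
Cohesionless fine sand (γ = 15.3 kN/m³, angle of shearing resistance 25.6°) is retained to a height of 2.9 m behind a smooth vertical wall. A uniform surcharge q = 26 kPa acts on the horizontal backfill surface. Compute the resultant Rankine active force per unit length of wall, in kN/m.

K_a = tan²(45° − φ/2) = 0.3966.
Soil triangle: ½ K_a γ H² = 0.5×0.3966×15.3×2.9² = 25.51 kN/m.
Surcharge rectangle: K_a q H = 0.3966×26×2.9 = 29.90 kN/m.
Total = 25.51 + 29.90 = 55.41 kN/m.

55.4 kN/m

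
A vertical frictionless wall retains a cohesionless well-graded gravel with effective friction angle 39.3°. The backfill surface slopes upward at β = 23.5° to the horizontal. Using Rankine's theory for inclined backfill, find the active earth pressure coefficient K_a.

0.277

K_a = cos β · (cos β − √(cos²β − cos²φ)) / (cos β + √(cos²β − cos²φ)).
cos β = 0.9171, cos φ = 0.7738, √(cos²β − cos²φ) = 0.4921.
K_a = 0.9171 × (0.9171 − 0.4921)/(0.9171 + 0.4921) = 0.2766.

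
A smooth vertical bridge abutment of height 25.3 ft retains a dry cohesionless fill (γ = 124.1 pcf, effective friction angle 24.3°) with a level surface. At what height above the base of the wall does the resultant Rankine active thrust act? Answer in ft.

K_a = 0.4169.
The pressure distribution is triangular, so the resultant acts at H/3 above the base = 25.3/3 = 8.433 ft.

8.43 ft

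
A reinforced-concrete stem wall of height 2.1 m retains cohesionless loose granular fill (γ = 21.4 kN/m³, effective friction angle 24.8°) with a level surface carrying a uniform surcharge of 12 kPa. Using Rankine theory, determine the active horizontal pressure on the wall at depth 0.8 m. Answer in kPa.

K_a = (1 − sin φ)/(1 + sin φ) = 0.4090.
σ_v = γz + q = 21.4 × 0.8 + 12 = 29.12 kPa.
σ_h = K_a σ_v = 0.4090 × 29.12 = 11.91 kPa.

11.9 kPa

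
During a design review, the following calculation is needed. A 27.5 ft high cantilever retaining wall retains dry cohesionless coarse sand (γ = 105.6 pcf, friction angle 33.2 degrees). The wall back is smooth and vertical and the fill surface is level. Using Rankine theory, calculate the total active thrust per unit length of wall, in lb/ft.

K_a = tan²(45° − φ/2) = 0.2924.
P_a = ½ K_a γ H² = 0.5 × 0.2924 × 105.6 × 27.5² = 11670 lb/ft.

11700 lb/ft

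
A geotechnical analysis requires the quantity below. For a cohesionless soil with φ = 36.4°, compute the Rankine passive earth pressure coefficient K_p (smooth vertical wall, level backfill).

K_p = (1 + sin φ)/(1 − sin φ) = tan²(45° + 36.4°/2) = 3.919.

3.92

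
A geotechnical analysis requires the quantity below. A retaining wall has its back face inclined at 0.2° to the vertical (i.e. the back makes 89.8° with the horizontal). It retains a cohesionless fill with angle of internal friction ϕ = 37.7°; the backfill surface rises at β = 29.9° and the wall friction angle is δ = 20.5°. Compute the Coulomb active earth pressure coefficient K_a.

K_a = sin²(α+φ) / [sin²α · sin(α−δ) · (1 + √{sin(φ+δ)sin(φ−β) / (sin(α−δ)sin(α+β))})²].
With α = 89.8°, φ = 37.7°, δ = 20.5°, β = 29.9°: K_a = 0.3550.

0.355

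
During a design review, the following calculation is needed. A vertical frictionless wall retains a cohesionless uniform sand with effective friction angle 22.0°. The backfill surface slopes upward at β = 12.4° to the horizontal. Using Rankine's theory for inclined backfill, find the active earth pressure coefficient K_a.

K_a = cos β · (cos β − √(cos²β − cos²φ)) / (cos β + √(cos²β − cos²φ)).
cos β = 0.9767, cos φ = 0.9272, √(cos²β − cos²φ) = 0.3070.
K_a = 0.9767 × (0.9767 − 0.3070)/(0.9767 + 0.3070) = 0.5096.

0.510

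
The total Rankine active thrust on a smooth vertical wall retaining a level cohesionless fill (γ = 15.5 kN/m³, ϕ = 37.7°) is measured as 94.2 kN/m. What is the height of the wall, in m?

K_a = 0.2411. P_a = ½ K_a γ H² ⇒ H = √(2P_a/(K_a γ)).
H = √(2×94.2/(0.2411×15.5)) = 7.101 m.

7.10 m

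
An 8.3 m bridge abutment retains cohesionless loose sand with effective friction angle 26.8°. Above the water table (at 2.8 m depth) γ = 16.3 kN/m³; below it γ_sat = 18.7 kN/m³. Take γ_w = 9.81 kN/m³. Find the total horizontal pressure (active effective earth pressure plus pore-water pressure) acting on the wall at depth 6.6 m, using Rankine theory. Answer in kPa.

67.3 kPa

K_a = (1 − sin φ)/(1 + sin φ) = 0.3785.
γ' = 18.7 − 9.81 = 8.890 kN/m³.
Effective vertical stress at 6.6 m: σ'_v = 16.3×2.8 + 8.890×3.80 = 79.42 kPa.
σ'_h = K_a σ'_v = 0.3785 × 79.42 = 30.06 kPa; u = γ_w × 3.80 = 37.28 kPa.
Total σ_h = 30.06 + 37.28 = 67.34 kPa.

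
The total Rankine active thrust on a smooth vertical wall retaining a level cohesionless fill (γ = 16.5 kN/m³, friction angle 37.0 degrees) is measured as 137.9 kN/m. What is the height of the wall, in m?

8.20 m

K_a = 0.2486. P_a = ½ K_a γ H² ⇒ H = √(2P_a/(K_a γ)).
H = √(2×137.9/(0.2486×16.5)) = 8.200 m.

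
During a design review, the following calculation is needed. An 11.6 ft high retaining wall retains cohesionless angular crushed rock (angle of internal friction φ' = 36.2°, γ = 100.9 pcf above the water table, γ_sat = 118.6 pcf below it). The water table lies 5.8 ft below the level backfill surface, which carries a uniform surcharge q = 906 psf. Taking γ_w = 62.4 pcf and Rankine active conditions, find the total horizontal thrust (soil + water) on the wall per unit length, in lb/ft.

K_a = tan²(45° − φ/2) = 0.2574.
γ' = 118.6 − 62.4 = 56.20 pcf. h₂ = H − d_w = 5.8 ft.
σ'_h: at surface K_a·q = 233.2; at WT K_a(q+γd_w) = 383.8; at base K_a(q+γd_w+γ'h₂) = 467.7 psf.
P₁ = ½(233.2+383.8)×5.8 = 1789; P₂ = ½(383.8+467.7)×5.8 = 2469; P_w = ½γ_w h₂² = 1050.
Total = 1789+2469+1050 = 5308 lb/ft.

5310 lb/ft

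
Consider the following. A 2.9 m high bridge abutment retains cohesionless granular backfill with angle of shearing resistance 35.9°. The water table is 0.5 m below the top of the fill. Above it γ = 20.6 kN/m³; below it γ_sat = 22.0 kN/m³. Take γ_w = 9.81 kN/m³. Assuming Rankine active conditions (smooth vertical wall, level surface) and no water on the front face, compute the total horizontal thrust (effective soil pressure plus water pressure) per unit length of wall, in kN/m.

44.5 kN/m

K_a = tan²(45° − φ/2) = 0.2607.
γ' = 22.0 − 9.81 = 12.19 kN/m³. Depth below WT = 2.4 m.
σ'_h at WT = K_a γ d_w = 2.686 kPa; at base = 2.686 + K_a γ' × 2.4 = 10.31 kPa.
P₁ (0–0.5 m) = ½×2.686×0.5 = 0.6714. P₂ (0.5–2.9 m) = ½(2.686+10.31)×2.4 = 15.60.
P_w = ½ γ_w h₂² = 0.5×9.81×2.4² = 28.25. Total = 0.6714+15.60+28.25 = 44.52 kN/m.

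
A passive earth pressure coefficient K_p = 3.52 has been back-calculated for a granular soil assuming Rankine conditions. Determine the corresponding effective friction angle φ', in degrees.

K_p = (1+sin φ)/(1−sin φ) ⇒ sin φ = (K_p − 1)/(K_p + 1) = 0.5575.
φ = arcsin(0.5575) = 33.88°.

33.9°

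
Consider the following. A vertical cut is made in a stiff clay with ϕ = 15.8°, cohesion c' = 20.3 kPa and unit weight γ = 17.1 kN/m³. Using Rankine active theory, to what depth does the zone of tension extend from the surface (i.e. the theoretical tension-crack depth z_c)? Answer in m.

3.14 m

K_a = tan²(45° − 15.8°/2) = 0.5720; √K_a = 0.7563.
The active pressure is zero where K_a γ z = 2c√K_a, so z_c = 2c/(γ√K_a) = 2×20.3/(17.1×0.7563) = 3.139 m.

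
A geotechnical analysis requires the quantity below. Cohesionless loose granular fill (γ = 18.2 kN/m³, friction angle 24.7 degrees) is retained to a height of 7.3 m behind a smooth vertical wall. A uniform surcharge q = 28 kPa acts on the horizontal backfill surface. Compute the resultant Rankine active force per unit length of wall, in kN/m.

283 kN/m

K_a = tan²(45° − φ/2) = 0.4106.
Soil triangle: ½ K_a γ H² = 0.5×0.4106×18.2×7.3² = 199.1 kN/m.
Surcharge rectangle: K_a q H = 0.4106×28×7.3 = 83.92 kN/m.
Total = 199.1 + 83.92 = 283.0 kN/m.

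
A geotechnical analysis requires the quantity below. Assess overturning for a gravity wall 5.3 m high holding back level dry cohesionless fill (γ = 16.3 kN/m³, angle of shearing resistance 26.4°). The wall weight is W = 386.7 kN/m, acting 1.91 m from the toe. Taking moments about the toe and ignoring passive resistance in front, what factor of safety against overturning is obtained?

4.75

K_a = tan²(45° − 26.4°/2) = 0.3844.
P_a = ½K_aγH² = 0.5×0.3844×16.3×5.3² = 88.01 kN/m, acting at H/3 = 1.767 m above the base.
Overturning moment M_o = P_a × H/3 = 88.01 × 1.767 = 155.5.
Resisting moment M_r = W × 1.91 = 386.7 × 1.91 = 738.6.
FS_overturning = M_r/M_o = 738.6/155.5 = 4.750.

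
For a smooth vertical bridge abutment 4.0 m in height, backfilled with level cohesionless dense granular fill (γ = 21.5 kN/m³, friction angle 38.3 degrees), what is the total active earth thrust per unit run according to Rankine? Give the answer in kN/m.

40.4 kN/m

K_a = tan²(45° − φ/2) = 0.2347.
P_a = ½ K_a γ H² = 0.5 × 0.2347 × 21.5 × 4.0² = 40.37 kN/m.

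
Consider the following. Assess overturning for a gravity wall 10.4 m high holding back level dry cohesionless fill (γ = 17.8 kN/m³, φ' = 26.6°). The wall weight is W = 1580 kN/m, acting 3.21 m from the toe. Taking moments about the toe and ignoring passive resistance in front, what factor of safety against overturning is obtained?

3.98

K_a = tan²(45° − 26.6°/2) = 0.3814.
P_a = ½K_aγH² = 0.5×0.3814×17.8×10.4² = 367.2 kN/m, acting at H/3 = 3.467 m above the base.
Overturning moment M_o = P_a × H/3 = 367.2 × 3.467 = 1273.
Resisting moment M_r = W × 3.21 = 1580 × 3.21 = 5072.
FS_overturning = M_r/M_o = 5072/1273 = 3.984.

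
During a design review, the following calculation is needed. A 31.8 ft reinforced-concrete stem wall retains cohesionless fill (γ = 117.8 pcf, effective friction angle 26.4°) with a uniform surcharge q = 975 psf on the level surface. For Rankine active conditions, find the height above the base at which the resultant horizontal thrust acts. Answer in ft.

K_a = 0.3844.
Triangular part P₁ = ½K_aγH² = 22900 at H/3 = 10.60 ft; rectangular part P₂ = K_a q H = 11920 at H/2 = 15.90 ft.
ȳ = (P₁·10.60 + P₂·15.90)/(P₁+P₂) = 12.41 ft.

12.4 ft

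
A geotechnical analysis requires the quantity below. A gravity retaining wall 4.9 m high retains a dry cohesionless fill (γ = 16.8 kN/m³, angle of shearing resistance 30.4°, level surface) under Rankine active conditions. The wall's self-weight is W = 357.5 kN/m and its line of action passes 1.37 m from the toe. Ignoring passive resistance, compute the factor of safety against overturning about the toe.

4.53

K_a = tan²(45° − 30.4°/2) = 0.3280.
P_a = ½K_aγH² = 0.5×0.3280×16.8×4.9² = 66.15 kN/m, acting at H/3 = 1.633 m above the base.
Overturning moment M_o = P_a × H/3 = 66.15 × 1.633 = 108.0.
Resisting moment M_r = W × 1.37 = 357.5 × 1.37 = 489.8.
FS_overturning = M_r/M_o = 489.8/108.0 = 4.533.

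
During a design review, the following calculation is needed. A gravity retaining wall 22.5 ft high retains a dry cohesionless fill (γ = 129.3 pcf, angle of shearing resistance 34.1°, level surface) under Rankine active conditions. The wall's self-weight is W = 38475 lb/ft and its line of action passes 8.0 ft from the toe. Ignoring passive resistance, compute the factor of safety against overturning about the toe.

4.45

K_a = tan²(45° − 34.1°/2) = 0.2815.
P_a = ½K_aγH² = 0.5×0.2815×129.3×22.5² = 9214 lb/ft, acting at H/3 = 7.500 ft above the base.
Overturning moment M_o = P_a × H/3 = 9214 × 7.500 = 69110.
Resisting moment M_r = W × 8.0 = 38475 × 8.0 = 307800.
FS_overturning = M_r/M_o = 307800/69110 = 4.454.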